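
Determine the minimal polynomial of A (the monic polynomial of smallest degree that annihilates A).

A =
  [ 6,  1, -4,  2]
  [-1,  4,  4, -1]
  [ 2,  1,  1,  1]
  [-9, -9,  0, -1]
x^4 - 10*x^3 + 37*x^2 - 60*x + 36

The characteristic polynomial is χ_A(x) = (x - 3)^2*(x - 2)^2, so the eigenvalues are known. The minimal polynomial is
  m_A(x) = Π_λ (x − λ)^{k_λ}
where k_λ is the size of the *largest* Jordan block for λ (equivalently, the smallest k with (A − λI)^k v = 0 for every generalised eigenvector v of λ).

  λ = 2: largest Jordan block has size 2, contributing (x − 2)^2
  λ = 3: largest Jordan block has size 2, contributing (x − 3)^2

So m_A(x) = (x - 3)^2*(x - 2)^2 = x^4 - 10*x^3 + 37*x^2 - 60*x + 36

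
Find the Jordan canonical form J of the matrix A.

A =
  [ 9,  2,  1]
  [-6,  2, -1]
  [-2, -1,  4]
J_3(5)

The characteristic polynomial is
  det(x·I − A) = x^3 - 15*x^2 + 75*x - 125 = (x - 5)^3

Eigenvalues and multiplicities (the geometric multiplicity of λ is n − rank(A − λI), which equals the number of Jordan blocks for λ):
  λ = 5: algebraic multiplicity = 3, geometric multiplicity = 1

Determining the block sizes for each eigenvalue:
  λ = 5: one block (gm = 1), so the single block has size am = 3 → block sizes [3]

Assembling the blocks gives a Jordan form
J =
  [5, 1, 0]
  [0, 5, 1]
  [0, 0, 5]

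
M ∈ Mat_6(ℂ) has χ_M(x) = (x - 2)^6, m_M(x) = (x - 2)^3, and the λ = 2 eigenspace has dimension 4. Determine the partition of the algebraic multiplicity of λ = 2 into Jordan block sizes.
Block sizes for λ = 2: [3, 1, 1, 1]

Step 1 — from the characteristic polynomial, algebraic multiplicity of λ = 2 is 6. From dim ker(M − (2)·I) = 4, there are exactly 4 Jordan blocks for λ = 2.
Step 2 — from the minimal polynomial, the factor (x − 2)^3 tells us the largest block for λ = 2 has size 3.
Step 3 — with total size 6, 4 blocks, and largest block 3, the block sizes (in nonincreasing order) are [3, 1, 1, 1].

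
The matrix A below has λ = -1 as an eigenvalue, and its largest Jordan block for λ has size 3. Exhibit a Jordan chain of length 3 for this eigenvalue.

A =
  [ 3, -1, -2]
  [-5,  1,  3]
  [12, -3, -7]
A Jordan chain for λ = -1 of length 3:
v_1 = (-3, 6, -9)ᵀ
v_2 = (4, -5, 12)ᵀ
v_3 = (1, 0, 0)ᵀ

Let N = A − (-1)·I. We want v_3 with N^3 v_3 = 0 but N^2 v_3 ≠ 0; then v_{j-1} := N · v_j for j = 3, …, 2.

Pick v_3 = (1, 0, 0)ᵀ.
Then v_2 = N · v_3 = (4, -5, 12)ᵀ.
Then v_1 = N · v_2 = (-3, 6, -9)ᵀ.

Sanity check: (A − (-1)·I) v_1 = (0, 0, 0)ᵀ = 0. ✓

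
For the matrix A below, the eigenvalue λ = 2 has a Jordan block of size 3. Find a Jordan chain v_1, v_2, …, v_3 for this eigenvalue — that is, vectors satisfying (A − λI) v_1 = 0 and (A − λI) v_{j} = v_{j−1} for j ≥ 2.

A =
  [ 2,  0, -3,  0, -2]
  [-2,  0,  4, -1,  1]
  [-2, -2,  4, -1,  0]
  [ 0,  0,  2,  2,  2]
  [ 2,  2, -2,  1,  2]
A Jordan chain for λ = 2 of length 3:
v_1 = (2, -2, 0, 0, 0)ᵀ
v_2 = (0, -2, -2, 0, 2)ᵀ
v_3 = (1, 0, 0, 0, 0)ᵀ

Let N = A − (2)·I. We want v_3 with N^3 v_3 = 0 but N^2 v_3 ≠ 0; then v_{j-1} := N · v_j for j = 3, …, 2.

Pick v_3 = (1, 0, 0, 0, 0)ᵀ.
Then v_2 = N · v_3 = (0, -2, -2, 0, 2)ᵀ.
Then v_1 = N · v_2 = (2, -2, 0, 0, 0)ᵀ.

Sanity check: (A − (2)·I) v_1 = (0, 0, 0, 0, 0)ᵀ = 0. ✓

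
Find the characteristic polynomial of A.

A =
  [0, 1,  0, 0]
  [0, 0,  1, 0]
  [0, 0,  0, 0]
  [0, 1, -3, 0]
x^4

Expanding det(x·I − A) (e.g. by cofactor expansion or by noting that A is similar to its Jordan form J, which has the same characteristic polynomial as A) gives
  χ_A(x) = x^4
which factors as x^4. The eigenvalues (with algebraic multiplicities) are λ = 0 with multiplicity 4.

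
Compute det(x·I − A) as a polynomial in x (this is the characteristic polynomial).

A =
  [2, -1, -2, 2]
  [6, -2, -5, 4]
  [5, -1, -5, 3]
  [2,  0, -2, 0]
x^4 + 5*x^3 + 9*x^2 + 7*x + 2

Expanding det(x·I − A) (e.g. by cofactor expansion or by noting that A is similar to its Jordan form J, which has the same characteristic polynomial as A) gives
  χ_A(x) = x^4 + 5*x^3 + 9*x^2 + 7*x + 2
which factors as (x + 1)^3*(x + 2). The eigenvalues (with algebraic multiplicities) are λ = -2 with multiplicity 1, λ = -1 with multiplicity 3.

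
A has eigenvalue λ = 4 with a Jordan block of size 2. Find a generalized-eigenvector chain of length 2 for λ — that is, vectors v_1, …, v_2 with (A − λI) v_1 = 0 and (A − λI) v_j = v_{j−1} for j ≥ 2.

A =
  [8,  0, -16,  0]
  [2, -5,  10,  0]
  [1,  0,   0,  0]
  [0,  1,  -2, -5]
A Jordan chain for λ = 4 of length 2:
v_1 = (4, 2, 1, 0)ᵀ
v_2 = (1, 0, 0, 0)ᵀ

Let N = A − (4)·I. We want v_2 with N^2 v_2 = 0 but N^1 v_2 ≠ 0; then v_{j-1} := N · v_j for j = 2, …, 2.

Pick v_2 = (1, 0, 0, 0)ᵀ.
Then v_1 = N · v_2 = (4, 2, 1, 0)ᵀ.

Sanity check: (A − (4)·I) v_1 = (0, 0, 0, 0)ᵀ = 0. ✓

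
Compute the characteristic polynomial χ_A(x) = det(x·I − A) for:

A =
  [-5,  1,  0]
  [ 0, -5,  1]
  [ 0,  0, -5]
x^3 + 15*x^2 + 75*x + 125

Expanding det(x·I − A) (e.g. by cofactor expansion or by noting that A is similar to its Jordan form J, which has the same characteristic polynomial as A) gives
  χ_A(x) = x^3 + 15*x^2 + 75*x + 125
which factors as (x + 5)^3. The eigenvalues (with algebraic multiplicities) are λ = -5 with multiplicity 3.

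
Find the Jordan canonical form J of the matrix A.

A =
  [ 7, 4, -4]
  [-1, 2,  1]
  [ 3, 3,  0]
J_2(3) ⊕ J_1(3)

The characteristic polynomial is
  det(x·I − A) = x^3 - 9*x^2 + 27*x - 27 = (x - 3)^3

Eigenvalues and multiplicities (the geometric multiplicity of λ is n − rank(A − λI), which equals the number of Jordan blocks for λ):
  λ = 3: algebraic multiplicity = 3, geometric multiplicity = 2

Determining the block sizes for each eigenvalue:
  λ = 3: 2 blocks summing to 3 forces exactly one block of size 2 and the rest size 1 → block sizes [2, 1]

Assembling the blocks gives a Jordan form
J =
  [3, 1, 0]
  [0, 3, 0]
  [0, 0, 3]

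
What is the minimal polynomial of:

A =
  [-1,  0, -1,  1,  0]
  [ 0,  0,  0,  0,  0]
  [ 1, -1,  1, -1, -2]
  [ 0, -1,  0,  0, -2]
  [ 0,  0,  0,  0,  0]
x^2

The characteristic polynomial is χ_A(x) = x^5, so the eigenvalues are known. The minimal polynomial is
  m_A(x) = Π_λ (x − λ)^{k_λ}
where k_λ is the size of the *largest* Jordan block for λ (equivalently, the smallest k with (A − λI)^k v = 0 for every generalised eigenvector v of λ).

  λ = 0: largest Jordan block has size 2, contributing (x − 0)^2

So m_A(x) = x^2 = x^2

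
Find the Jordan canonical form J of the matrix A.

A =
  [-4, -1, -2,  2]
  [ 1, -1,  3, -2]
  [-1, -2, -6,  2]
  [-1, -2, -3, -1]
J_3(-3) ⊕ J_1(-3)

The characteristic polynomial is
  det(x·I − A) = x^4 + 12*x^3 + 54*x^2 + 108*x + 81 = (x + 3)^4

Eigenvalues and multiplicities (the geometric multiplicity of λ is n − rank(A − λI), which equals the number of Jordan blocks for λ):
  λ = -3: algebraic multiplicity = 4, geometric multiplicity = 2

Determining the block sizes for each eigenvalue:
  λ = -3: with am = 4 and gm = 2, the partition is not yet determined (e.g. several partitions of 4 into 2 parts exist). Let N = A − (-3)·I. Computing rank(N^1) = 2, rank(N^2) = 1, rank(N^3) = 0; the number of blocks of size ≥ j is rank(N^{j−1}) − rank(N^j), giving [2, 1, 1]. So we have 1 block(s) of size 3, 1 block(s) of size 1 → block sizes [3, 1]

Assembling the blocks gives a Jordan form
J =
  [-3,  1,  0,  0]
  [ 0, -3,  1,  0]
  [ 0,  0, -3,  0]
  [ 0,  0,  0, -3]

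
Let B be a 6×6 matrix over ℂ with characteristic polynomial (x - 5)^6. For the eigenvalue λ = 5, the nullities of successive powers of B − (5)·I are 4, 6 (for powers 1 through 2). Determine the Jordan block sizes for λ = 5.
Block sizes for λ = 5: [2, 2, 1, 1]

From the dimensions of kernels of powers, the number of Jordan blocks of size at least j is d_j − d_{j−1} where d_j = dim ker(N^j) (with d_0 = 0). Computing the differences gives [4, 2].
The number of blocks of size exactly k is (#blocks of size ≥ k) − (#blocks of size ≥ k + 1), so the partition is: 2 block(s) of size 1, 2 block(s) of size 2.
In nonincreasing order the block sizes are [2, 2, 1, 1].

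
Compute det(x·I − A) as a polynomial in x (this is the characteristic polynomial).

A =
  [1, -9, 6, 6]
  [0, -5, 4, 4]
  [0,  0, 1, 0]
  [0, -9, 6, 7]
x^4 - 4*x^3 + 6*x^2 - 4*x + 1

Expanding det(x·I − A) (e.g. by cofactor expansion or by noting that A is similar to its Jordan form J, which has the same characteristic polynomial as A) gives
  χ_A(x) = x^4 - 4*x^3 + 6*x^2 - 4*x + 1
which factors as (x - 1)^4. The eigenvalues (with algebraic multiplicities) are λ = 1 with multiplicity 4.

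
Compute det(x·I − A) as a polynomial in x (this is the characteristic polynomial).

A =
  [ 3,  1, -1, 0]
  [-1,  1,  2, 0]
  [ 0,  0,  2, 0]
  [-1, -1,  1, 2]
x^4 - 8*x^3 + 24*x^2 - 32*x + 16

Expanding det(x·I − A) (e.g. by cofactor expansion or by noting that A is similar to its Jordan form J, which has the same characteristic polynomial as A) gives
  χ_A(x) = x^4 - 8*x^3 + 24*x^2 - 32*x + 16
which factors as (x - 2)^4. The eigenvalues (with algebraic multiplicities) are λ = 2 with multiplicity 4.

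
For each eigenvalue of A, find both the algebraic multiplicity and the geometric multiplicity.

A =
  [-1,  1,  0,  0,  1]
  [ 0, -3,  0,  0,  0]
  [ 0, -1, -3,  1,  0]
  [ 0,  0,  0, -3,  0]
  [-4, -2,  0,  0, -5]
λ = -3: alg = 5, geom = 3

Step 1 — factor the characteristic polynomial to read off the algebraic multiplicities:
  χ_A(x) = (x + 3)^5

Step 2 — compute geometric multiplicities via the rank-nullity identity g(λ) = n − rank(A − λI):
  rank(A − (-3)·I) = 2, so dim ker(A − (-3)·I) = n − 2 = 3

Summary:
  λ = -3: algebraic multiplicity = 5, geometric multiplicity = 3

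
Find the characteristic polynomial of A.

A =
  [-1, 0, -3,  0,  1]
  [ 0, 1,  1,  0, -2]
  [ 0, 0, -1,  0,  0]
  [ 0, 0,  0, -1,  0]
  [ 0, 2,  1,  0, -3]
x^5 + 5*x^4 + 10*x^3 + 10*x^2 + 5*x + 1

Expanding det(x·I − A) (e.g. by cofactor expansion or by noting that A is similar to its Jordan form J, which has the same characteristic polynomial as A) gives
  χ_A(x) = x^5 + 5*x^4 + 10*x^3 + 10*x^2 + 5*x + 1
which factors as (x + 1)^5. The eigenvalues (with algebraic multiplicities) are λ = -1 with multiplicity 5.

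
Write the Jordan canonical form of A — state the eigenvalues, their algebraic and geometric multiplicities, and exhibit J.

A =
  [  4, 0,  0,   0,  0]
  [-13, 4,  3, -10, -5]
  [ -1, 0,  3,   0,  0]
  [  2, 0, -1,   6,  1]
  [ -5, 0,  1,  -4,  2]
J_1(3) ⊕ J_2(4) ⊕ J_2(4)

The characteristic polynomial is
  det(x·I − A) = x^5 - 19*x^4 + 144*x^3 - 544*x^2 + 1024*x - 768 = (x - 4)^4*(x - 3)

Eigenvalues and multiplicities (the geometric multiplicity of λ is n − rank(A − λI), which equals the number of Jordan blocks for λ):
  λ = 3: algebraic multiplicity = 1, geometric multiplicity = 1
  λ = 4: algebraic multiplicity = 4, geometric multiplicity = 2

Determining the block sizes for each eigenvalue:
  λ = 3: one block (gm = 1), so the single block has size am = 1 → block sizes [1]
  λ = 4: with am = 4 and gm = 2, the partition is not yet determined (e.g. several partitions of 4 into 2 parts exist). Let N = A − (4)·I. Computing rank(N^1) = 3, rank(N^2) = 1; the number of blocks of size ≥ j is rank(N^{j−1}) − rank(N^j), giving [2, 2]. So we have 2 block(s) of size 2 → block sizes [2, 2]

Assembling the blocks gives a Jordan form
J =
  [3, 0, 0, 0, 0]
  [0, 4, 1, 0, 0]
  [0, 0, 4, 0, 0]
  [0, 0, 0, 4, 1]
  [0, 0, 0, 0, 4]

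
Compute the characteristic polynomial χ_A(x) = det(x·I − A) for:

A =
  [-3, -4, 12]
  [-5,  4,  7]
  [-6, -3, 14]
x^3 - 15*x^2 + 75*x - 125

Expanding det(x·I − A) (e.g. by cofactor expansion or by noting that A is similar to its Jordan form J, which has the same characteristic polynomial as A) gives
  χ_A(x) = x^3 - 15*x^2 + 75*x - 125
which factors as (x - 5)^3. The eigenvalues (with algebraic multiplicities) are λ = 5 with multiplicity 3.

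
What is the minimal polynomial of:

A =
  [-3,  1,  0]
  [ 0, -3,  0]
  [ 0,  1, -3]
x^2 + 6*x + 9

The characteristic polynomial is χ_A(x) = (x + 3)^3, so the eigenvalues are known. The minimal polynomial is
  m_A(x) = Π_λ (x − λ)^{k_λ}
where k_λ is the size of the *largest* Jordan block for λ (equivalently, the smallest k with (A − λI)^k v = 0 for every generalised eigenvector v of λ).

  λ = -3: largest Jordan block has size 2, contributing (x + 3)^2

So m_A(x) = (x + 3)^2 = x^2 + 6*x + 9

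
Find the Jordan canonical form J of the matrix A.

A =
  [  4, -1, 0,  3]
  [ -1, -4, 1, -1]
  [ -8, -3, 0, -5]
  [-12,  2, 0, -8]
J_3(-2) ⊕ J_1(-2)

The characteristic polynomial is
  det(x·I − A) = x^4 + 8*x^3 + 24*x^2 + 32*x + 16 = (x + 2)^4

Eigenvalues and multiplicities (the geometric multiplicity of λ is n − rank(A − λI), which equals the number of Jordan blocks for λ):
  λ = -2: algebraic multiplicity = 4, geometric multiplicity = 2

Determining the block sizes for each eigenvalue:
  λ = -2: with am = 4 and gm = 2, the partition is not yet determined (e.g. several partitions of 4 into 2 parts exist). Let N = A − (-2)·I. Computing rank(N^1) = 2, rank(N^2) = 1, rank(N^3) = 0; the number of blocks of size ≥ j is rank(N^{j−1}) − rank(N^j), giving [2, 1, 1]. So we have 1 block(s) of size 3, 1 block(s) of size 1 → block sizes [3, 1]

Assembling the blocks gives a Jordan form
J =
  [-2,  1,  0,  0]
  [ 0, -2,  1,  0]
  [ 0,  0, -2,  0]
  [ 0,  0,  0, -2]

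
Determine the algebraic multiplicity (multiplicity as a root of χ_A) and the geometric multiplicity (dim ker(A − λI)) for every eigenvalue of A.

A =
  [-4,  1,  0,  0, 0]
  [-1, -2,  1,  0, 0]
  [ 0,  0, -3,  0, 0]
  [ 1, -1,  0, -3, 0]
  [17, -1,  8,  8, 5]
λ = -3: alg = 4, geom = 2; λ = 5: alg = 1, geom = 1

Step 1 — factor the characteristic polynomial to read off the algebraic multiplicities:
  χ_A(x) = (x - 5)*(x + 3)^4

Step 2 — compute geometric multiplicities via the rank-nullity identity g(λ) = n − rank(A − λI):
  rank(A − (-3)·I) = 3, so dim ker(A − (-3)·I) = n − 3 = 2
  rank(A − (5)·I) = 4, so dim ker(A − (5)·I) = n − 4 = 1

Summary:
  λ = -3: algebraic multiplicity = 4, geometric multiplicity = 2
  λ = 5: algebraic multiplicity = 1, geometric multiplicity = 1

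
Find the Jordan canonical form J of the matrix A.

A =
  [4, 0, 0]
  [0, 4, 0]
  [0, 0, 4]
J_1(4) ⊕ J_1(4) ⊕ J_1(4)

The characteristic polynomial is
  det(x·I − A) = x^3 - 12*x^2 + 48*x - 64 = (x - 4)^3

Eigenvalues and multiplicities (the geometric multiplicity of λ is n − rank(A − λI), which equals the number of Jordan blocks for λ):
  λ = 4: algebraic multiplicity = 3, geometric multiplicity = 3

Determining the block sizes for each eigenvalue:
  λ = 4: gm = am = 3, so every block has size 1 → block sizes [1, 1, 1]

Assembling the blocks gives a Jordan form
J =
  [4, 0, 0]
  [0, 4, 0]
  [0, 0, 4]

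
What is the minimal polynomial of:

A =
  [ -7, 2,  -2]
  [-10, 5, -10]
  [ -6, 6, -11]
x^2 + 8*x + 15

The characteristic polynomial is χ_A(x) = (x + 3)*(x + 5)^2, so the eigenvalues are known. The minimal polynomial is
  m_A(x) = Π_λ (x − λ)^{k_λ}
where k_λ is the size of the *largest* Jordan block for λ (equivalently, the smallest k with (A − λI)^k v = 0 for every generalised eigenvector v of λ).

  λ = -5: largest Jordan block has size 1, contributing (x + 5)
  λ = -3: largest Jordan block has size 1, contributing (x + 3)

So m_A(x) = (x + 3)*(x + 5) = x^2 + 8*x + 15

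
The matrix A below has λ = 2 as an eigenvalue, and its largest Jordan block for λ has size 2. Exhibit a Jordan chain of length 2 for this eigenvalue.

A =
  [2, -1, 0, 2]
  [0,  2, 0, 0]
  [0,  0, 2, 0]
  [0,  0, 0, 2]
A Jordan chain for λ = 2 of length 2:
v_1 = (-1, 0, 0, 0)ᵀ
v_2 = (0, 1, 0, 0)ᵀ

Let N = A − (2)·I. We want v_2 with N^2 v_2 = 0 but N^1 v_2 ≠ 0; then v_{j-1} := N · v_j for j = 2, …, 2.

Pick v_2 = (0, 1, 0, 0)ᵀ.
Then v_1 = N · v_2 = (-1, 0, 0, 0)ᵀ.

Sanity check: (A − (2)·I) v_1 = (0, 0, 0, 0)ᵀ = 0. ✓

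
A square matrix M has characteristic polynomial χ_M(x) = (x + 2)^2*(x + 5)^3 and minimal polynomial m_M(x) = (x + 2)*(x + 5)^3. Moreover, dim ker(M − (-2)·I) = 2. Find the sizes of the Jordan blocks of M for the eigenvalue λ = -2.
Block sizes for λ = -2: [1, 1]

Step 1 — from the characteristic polynomial, algebraic multiplicity of λ = -2 is 2. From dim ker(M − (-2)·I) = 2, there are exactly 2 Jordan blocks for λ = -2.
Step 2 — from the minimal polynomial, the factor (x + 2) tells us the largest block for λ = -2 has size 1.
Step 3 — with total size 2, 2 blocks, and largest block 1, the block sizes (in nonincreasing order) are [1, 1].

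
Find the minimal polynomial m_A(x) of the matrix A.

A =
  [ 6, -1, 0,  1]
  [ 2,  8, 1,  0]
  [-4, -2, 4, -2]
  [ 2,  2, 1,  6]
x^2 - 12*x + 36

The characteristic polynomial is χ_A(x) = (x - 6)^4, so the eigenvalues are known. The minimal polynomial is
  m_A(x) = Π_λ (x − λ)^{k_λ}
where k_λ is the size of the *largest* Jordan block for λ (equivalently, the smallest k with (A − λI)^k v = 0 for every generalised eigenvector v of λ).

  λ = 6: largest Jordan block has size 2, contributing (x − 6)^2

So m_A(x) = (x - 6)^2 = x^2 - 12*x + 36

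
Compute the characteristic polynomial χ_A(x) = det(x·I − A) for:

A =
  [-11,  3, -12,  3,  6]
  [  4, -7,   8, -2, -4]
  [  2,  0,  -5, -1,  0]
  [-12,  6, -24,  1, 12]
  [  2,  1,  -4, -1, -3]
x^5 + 25*x^4 + 250*x^3 + 1250*x^2 + 3125*x + 3125

Expanding det(x·I − A) (e.g. by cofactor expansion or by noting that A is similar to its Jordan form J, which has the same characteristic polynomial as A) gives
  χ_A(x) = x^5 + 25*x^4 + 250*x^3 + 1250*x^2 + 3125*x + 3125
which factors as (x + 5)^5. The eigenvalues (with algebraic multiplicities) are λ = -5 with multiplicity 5.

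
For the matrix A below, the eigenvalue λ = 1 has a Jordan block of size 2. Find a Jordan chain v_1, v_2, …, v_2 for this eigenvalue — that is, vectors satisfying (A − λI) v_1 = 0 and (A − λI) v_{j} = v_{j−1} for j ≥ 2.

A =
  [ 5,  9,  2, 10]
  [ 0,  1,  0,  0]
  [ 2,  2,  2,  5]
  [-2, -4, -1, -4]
A Jordan chain for λ = 1 of length 2:
v_1 = (4, 0, 2, -2)ᵀ
v_2 = (1, 0, 0, 0)ᵀ

Let N = A − (1)·I. We want v_2 with N^2 v_2 = 0 but N^1 v_2 ≠ 0; then v_{j-1} := N · v_j for j = 2, …, 2.

Pick v_2 = (1, 0, 0, 0)ᵀ.
Then v_1 = N · v_2 = (4, 0, 2, -2)ᵀ.

Sanity check: (A − (1)·I) v_1 = (0, 0, 0, 0)ᵀ = 0. ✓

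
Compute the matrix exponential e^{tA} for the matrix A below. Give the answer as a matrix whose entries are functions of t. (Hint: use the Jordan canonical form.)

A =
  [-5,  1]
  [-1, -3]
e^{tA} =
  [-t*exp(-4*t) + exp(-4*t), t*exp(-4*t)]
  [-t*exp(-4*t), t*exp(-4*t) + exp(-4*t)]

Strategy: write A = P · J · P⁻¹ where J is a Jordan canonical form, so e^{tA} = P · e^{tJ} · P⁻¹, and e^{tJ} can be computed block-by-block.

A has Jordan form
J =
  [-4,  1]
  [ 0, -4]
(up to reordering of blocks).

Per-block formulas:
  For a 2×2 Jordan block J_2(-4): exp(t · J_2(-4)) = e^(-4t)·(I + t·N), where N is the 2×2 nilpotent shift.

After assembling e^{tJ} and conjugating by P, we get:

e^{tA} =
  [-t*exp(-4*t) + exp(-4*t), t*exp(-4*t)]
  [-t*exp(-4*t), t*exp(-4*t) + exp(-4*t)]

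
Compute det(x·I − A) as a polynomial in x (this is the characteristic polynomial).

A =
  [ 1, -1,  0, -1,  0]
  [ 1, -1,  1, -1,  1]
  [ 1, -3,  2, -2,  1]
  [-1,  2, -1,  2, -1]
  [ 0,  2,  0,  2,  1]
x^5 - 5*x^4 + 10*x^3 - 10*x^2 + 5*x - 1

Expanding det(x·I − A) (e.g. by cofactor expansion or by noting that A is similar to its Jordan form J, which has the same characteristic polynomial as A) gives
  χ_A(x) = x^5 - 5*x^4 + 10*x^3 - 10*x^2 + 5*x - 1
which factors as (x - 1)^5. The eigenvalues (with algebraic multiplicities) are λ = 1 with multiplicity 5.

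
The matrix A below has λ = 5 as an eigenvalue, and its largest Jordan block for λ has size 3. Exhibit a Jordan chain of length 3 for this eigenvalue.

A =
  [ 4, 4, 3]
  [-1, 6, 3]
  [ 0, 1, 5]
A Jordan chain for λ = 5 of length 3:
v_1 = (-3, 0, -1)ᵀ
v_2 = (-1, -1, 0)ᵀ
v_3 = (1, 0, 0)ᵀ

Let N = A − (5)·I. We want v_3 with N^3 v_3 = 0 but N^2 v_3 ≠ 0; then v_{j-1} := N · v_j for j = 3, …, 2.

Pick v_3 = (1, 0, 0)ᵀ.
Then v_2 = N · v_3 = (-1, -1, 0)ᵀ.
Then v_1 = N · v_2 = (-3, 0, -1)ᵀ.

Sanity check: (A − (5)·I) v_1 = (0, 0, 0)ᵀ = 0. ✓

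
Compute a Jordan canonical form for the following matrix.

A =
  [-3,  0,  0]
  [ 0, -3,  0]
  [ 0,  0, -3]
J_1(-3) ⊕ J_1(-3) ⊕ J_1(-3)

The characteristic polynomial is
  det(x·I − A) = x^3 + 9*x^2 + 27*x + 27 = (x + 3)^3

Eigenvalues and multiplicities (the geometric multiplicity of λ is n − rank(A − λI), which equals the number of Jordan blocks for λ):
  λ = -3: algebraic multiplicity = 3, geometric multiplicity = 3

Determining the block sizes for each eigenvalue:
  λ = -3: gm = am = 3, so every block has size 1 → block sizes [1, 1, 1]

Assembling the blocks gives a Jordan form
J =
  [-3,  0,  0]
  [ 0, -3,  0]
  [ 0,  0, -3]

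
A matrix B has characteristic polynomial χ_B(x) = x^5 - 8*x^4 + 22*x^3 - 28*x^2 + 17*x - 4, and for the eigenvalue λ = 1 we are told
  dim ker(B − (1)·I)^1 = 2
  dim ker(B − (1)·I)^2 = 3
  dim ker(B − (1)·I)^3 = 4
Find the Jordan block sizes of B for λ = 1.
Block sizes for λ = 1: [3, 1]

From the dimensions of kernels of powers, the number of Jordan blocks of size at least j is d_j − d_{j−1} where d_j = dim ker(N^j) (with d_0 = 0). Computing the differences gives [2, 1, 1].
The number of blocks of size exactly k is (#blocks of size ≥ k) − (#blocks of size ≥ k + 1), so the partition is: 1 block(s) of size 1, 1 block(s) of size 3.
In nonincreasing order the block sizes are [3, 1].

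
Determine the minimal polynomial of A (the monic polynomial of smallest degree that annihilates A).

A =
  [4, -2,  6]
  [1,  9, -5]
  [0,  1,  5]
x^3 - 18*x^2 + 108*x - 216

The characteristic polynomial is χ_A(x) = (x - 6)^3, so the eigenvalues are known. The minimal polynomial is
  m_A(x) = Π_λ (x − λ)^{k_λ}
where k_λ is the size of the *largest* Jordan block for λ (equivalently, the smallest k with (A − λI)^k v = 0 for every generalised eigenvector v of λ).

  λ = 6: largest Jordan block has size 3, contributing (x − 6)^3

So m_A(x) = (x - 6)^3 = x^3 - 18*x^2 + 108*x - 216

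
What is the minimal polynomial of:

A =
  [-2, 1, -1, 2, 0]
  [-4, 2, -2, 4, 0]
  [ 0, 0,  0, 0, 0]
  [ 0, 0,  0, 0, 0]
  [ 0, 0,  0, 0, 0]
x^2

The characteristic polynomial is χ_A(x) = x^5, so the eigenvalues are known. The minimal polynomial is
  m_A(x) = Π_λ (x − λ)^{k_λ}
where k_λ is the size of the *largest* Jordan block for λ (equivalently, the smallest k with (A − λI)^k v = 0 for every generalised eigenvector v of λ).

  λ = 0: largest Jordan block has size 2, contributing (x − 0)^2

So m_A(x) = x^2 = x^2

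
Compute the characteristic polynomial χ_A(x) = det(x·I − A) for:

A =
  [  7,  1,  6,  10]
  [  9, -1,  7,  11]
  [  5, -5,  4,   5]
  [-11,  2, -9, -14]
x^4 + 4*x^3 + 6*x^2 + 4*x + 1

Expanding det(x·I − A) (e.g. by cofactor expansion or by noting that A is similar to its Jordan form J, which has the same characteristic polynomial as A) gives
  χ_A(x) = x^4 + 4*x^3 + 6*x^2 + 4*x + 1
which factors as (x + 1)^4. The eigenvalues (with algebraic multiplicities) are λ = -1 with multiplicity 4.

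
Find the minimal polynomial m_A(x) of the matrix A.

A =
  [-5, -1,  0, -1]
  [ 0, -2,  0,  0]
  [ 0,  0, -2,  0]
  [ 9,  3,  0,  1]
x^2 + 4*x + 4

The characteristic polynomial is χ_A(x) = (x + 2)^4, so the eigenvalues are known. The minimal polynomial is
  m_A(x) = Π_λ (x − λ)^{k_λ}
where k_λ is the size of the *largest* Jordan block for λ (equivalently, the smallest k with (A − λI)^k v = 0 for every generalised eigenvector v of λ).

  λ = -2: largest Jordan block has size 2, contributing (x + 2)^2

So m_A(x) = (x + 2)^2 = x^2 + 4*x + 4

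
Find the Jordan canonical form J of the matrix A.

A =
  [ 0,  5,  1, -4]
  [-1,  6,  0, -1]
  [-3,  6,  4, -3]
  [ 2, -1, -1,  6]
J_2(4) ⊕ J_2(4)

The characteristic polynomial is
  det(x·I − A) = x^4 - 16*x^3 + 96*x^2 - 256*x + 256 = (x - 4)^4

Eigenvalues and multiplicities (the geometric multiplicity of λ is n − rank(A − λI), which equals the number of Jordan blocks for λ):
  λ = 4: algebraic multiplicity = 4, geometric multiplicity = 2

Determining the block sizes for each eigenvalue:
  λ = 4: with am = 4 and gm = 2, the partition is not yet determined (e.g. several partitions of 4 into 2 parts exist). Let N = A − (4)·I. Computing rank(N^1) = 2, rank(N^2) = 0; the number of blocks of size ≥ j is rank(N^{j−1}) − rank(N^j), giving [2, 2]. So we have 2 block(s) of size 2 → block sizes [2, 2]

Assembling the blocks gives a Jordan form
J =
  [4, 1, 0, 0]
  [0, 4, 0, 0]
  [0, 0, 4, 1]
  [0, 0, 0, 4]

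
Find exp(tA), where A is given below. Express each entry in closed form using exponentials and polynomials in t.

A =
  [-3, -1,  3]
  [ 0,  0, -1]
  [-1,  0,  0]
e^{tA} =
  [t^2*exp(-t)/2 - 2*t*exp(-t) + exp(-t), t^2*exp(-t)/2 - t*exp(-t), -t^2*exp(-t) + 3*t*exp(-t)]
  [t^2*exp(-t)/2, t^2*exp(-t)/2 + t*exp(-t) + exp(-t), -t^2*exp(-t) - t*exp(-t)]
  [t^2*exp(-t)/2 - t*exp(-t), t^2*exp(-t)/2, -t^2*exp(-t) + t*exp(-t) + exp(-t)]

Strategy: write A = P · J · P⁻¹ where J is a Jordan canonical form, so e^{tA} = P · e^{tJ} · P⁻¹, and e^{tJ} can be computed block-by-block.

A has Jordan form
J =
  [-1,  1,  0]
  [ 0, -1,  1]
  [ 0,  0, -1]
(up to reordering of blocks).

Per-block formulas:
  For a 3×3 Jordan block J_3(-1): exp(t · J_3(-1)) = e^(-1t)·(I + t·N + (t^2/2)·N^2), where N is the 3×3 nilpotent shift.

After assembling e^{tJ} and conjugating by P, we get:

e^{tA} =
  [t^2*exp(-t)/2 - 2*t*exp(-t) + exp(-t), t^2*exp(-t)/2 - t*exp(-t), -t^2*exp(-t) + 3*t*exp(-t)]
  [t^2*exp(-t)/2, t^2*exp(-t)/2 + t*exp(-t) + exp(-t), -t^2*exp(-t) - t*exp(-t)]
  [t^2*exp(-t)/2 - t*exp(-t), t^2*exp(-t)/2, -t^2*exp(-t) + t*exp(-t) + exp(-t)]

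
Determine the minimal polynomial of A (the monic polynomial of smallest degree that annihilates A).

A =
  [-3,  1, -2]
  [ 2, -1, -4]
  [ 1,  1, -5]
x^3 + 9*x^2 + 27*x + 27

The characteristic polynomial is χ_A(x) = (x + 3)^3, so the eigenvalues are known. The minimal polynomial is
  m_A(x) = Π_λ (x − λ)^{k_λ}
where k_λ is the size of the *largest* Jordan block for λ (equivalently, the smallest k with (A − λI)^k v = 0 for every generalised eigenvector v of λ).

  λ = -3: largest Jordan block has size 3, contributing (x + 3)^3

So m_A(x) = (x + 3)^3 = x^3 + 9*x^2 + 27*x + 27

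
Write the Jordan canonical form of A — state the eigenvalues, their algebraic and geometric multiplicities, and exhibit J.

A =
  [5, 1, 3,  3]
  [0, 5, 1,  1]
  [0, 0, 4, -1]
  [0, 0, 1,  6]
J_3(5) ⊕ J_1(5)

The characteristic polynomial is
  det(x·I − A) = x^4 - 20*x^3 + 150*x^2 - 500*x + 625 = (x - 5)^4

Eigenvalues and multiplicities (the geometric multiplicity of λ is n − rank(A − λI), which equals the number of Jordan blocks for λ):
  λ = 5: algebraic multiplicity = 4, geometric multiplicity = 2

Determining the block sizes for each eigenvalue:
  λ = 5: with am = 4 and gm = 2, the partition is not yet determined (e.g. several partitions of 4 into 2 parts exist). Let N = A − (5)·I. Computing rank(N^1) = 2, rank(N^2) = 1, rank(N^3) = 0; the number of blocks of size ≥ j is rank(N^{j−1}) − rank(N^j), giving [2, 1, 1]. So we have 1 block(s) of size 3, 1 block(s) of size 1 → block sizes [3, 1]

Assembling the blocks gives a Jordan form
J =
  [5, 1, 0, 0]
  [0, 5, 1, 0]
  [0, 0, 5, 0]
  [0, 0, 0, 5]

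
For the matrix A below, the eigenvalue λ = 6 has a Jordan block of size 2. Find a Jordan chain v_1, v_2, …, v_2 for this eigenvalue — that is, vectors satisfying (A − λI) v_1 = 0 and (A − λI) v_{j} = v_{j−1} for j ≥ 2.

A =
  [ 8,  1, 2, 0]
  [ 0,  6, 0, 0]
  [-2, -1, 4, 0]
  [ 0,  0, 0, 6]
A Jordan chain for λ = 6 of length 2:
v_1 = (2, 0, -2, 0)ᵀ
v_2 = (1, 0, 0, 0)ᵀ

Let N = A − (6)·I. We want v_2 with N^2 v_2 = 0 but N^1 v_2 ≠ 0; then v_{j-1} := N · v_j for j = 2, …, 2.

Pick v_2 = (1, 0, 0, 0)ᵀ.
Then v_1 = N · v_2 = (2, 0, -2, 0)ᵀ.

Sanity check: (A − (6)·I) v_1 = (0, 0, 0, 0)ᵀ = 0. ✓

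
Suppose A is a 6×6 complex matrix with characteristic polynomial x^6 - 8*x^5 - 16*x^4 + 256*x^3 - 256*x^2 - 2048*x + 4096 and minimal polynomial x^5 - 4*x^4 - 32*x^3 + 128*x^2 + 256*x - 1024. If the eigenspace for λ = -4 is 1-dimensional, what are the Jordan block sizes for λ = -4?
Block sizes for λ = -4: [2]

Step 1 — from the characteristic polynomial, algebraic multiplicity of λ = -4 is 2. From dim ker(A − (-4)·I) = 1, there are exactly 1 Jordan blocks for λ = -4.
Step 2 — from the minimal polynomial, the factor (x + 4)^2 tells us the largest block for λ = -4 has size 2.
Step 3 — with total size 2, 1 blocks, and largest block 2, the block sizes (in nonincreasing order) are [2].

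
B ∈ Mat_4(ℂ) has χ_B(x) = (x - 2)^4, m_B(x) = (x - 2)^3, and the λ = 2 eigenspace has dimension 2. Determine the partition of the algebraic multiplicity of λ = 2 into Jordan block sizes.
Block sizes for λ = 2: [3, 1]

Step 1 — from the characteristic polynomial, algebraic multiplicity of λ = 2 is 4. From dim ker(B − (2)·I) = 2, there are exactly 2 Jordan blocks for λ = 2.
Step 2 — from the minimal polynomial, the factor (x − 2)^3 tells us the largest block for λ = 2 has size 3.
Step 3 — with total size 4, 2 blocks, and largest block 3, the block sizes (in nonincreasing order) are [3, 1].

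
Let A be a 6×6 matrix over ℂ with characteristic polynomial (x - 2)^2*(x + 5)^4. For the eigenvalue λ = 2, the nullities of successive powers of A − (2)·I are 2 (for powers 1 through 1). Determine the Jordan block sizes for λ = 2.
Block sizes for λ = 2: [1, 1]

From the dimensions of kernels of powers, the number of Jordan blocks of size at least j is d_j − d_{j−1} where d_j = dim ker(N^j) (with d_0 = 0). Computing the differences gives [2].
The number of blocks of size exactly k is (#blocks of size ≥ k) − (#blocks of size ≥ k + 1), so the partition is: 2 block(s) of size 1.
In nonincreasing order the block sizes are [1, 1].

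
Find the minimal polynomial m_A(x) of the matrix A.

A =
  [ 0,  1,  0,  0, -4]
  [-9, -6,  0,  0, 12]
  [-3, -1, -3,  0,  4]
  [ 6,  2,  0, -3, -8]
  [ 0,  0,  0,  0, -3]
x^2 + 6*x + 9

The characteristic polynomial is χ_A(x) = (x + 3)^5, so the eigenvalues are known. The minimal polynomial is
  m_A(x) = Π_λ (x − λ)^{k_λ}
where k_λ is the size of the *largest* Jordan block for λ (equivalently, the smallest k with (A − λI)^k v = 0 for every generalised eigenvector v of λ).

  λ = -3: largest Jordan block has size 2, contributing (x + 3)^2

So m_A(x) = (x + 3)^2 = x^2 + 6*x + 9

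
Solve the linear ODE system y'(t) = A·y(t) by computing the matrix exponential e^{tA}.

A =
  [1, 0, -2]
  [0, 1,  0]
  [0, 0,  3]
e^{tA} =
  [exp(t), 0, -exp(3*t) + exp(t)]
  [0, exp(t), 0]
  [0, 0, exp(3*t)]

Strategy: write A = P · J · P⁻¹ where J is a Jordan canonical form, so e^{tA} = P · e^{tJ} · P⁻¹, and e^{tJ} can be computed block-by-block.

A has Jordan form
J =
  [1, 0, 0]
  [0, 1, 0]
  [0, 0, 3]
(up to reordering of blocks).

Per-block formulas:
  For a 1×1 block at λ = 3: exp(t · [3]) = [e^(3t)].
  For a 1×1 block at λ = 1: exp(t · [1]) = [e^(1t)].

After assembling e^{tJ} and conjugating by P, we get:

e^{tA} =
  [exp(t), 0, -exp(3*t) + exp(t)]
  [0, exp(t), 0]
  [0, 0, exp(3*t)]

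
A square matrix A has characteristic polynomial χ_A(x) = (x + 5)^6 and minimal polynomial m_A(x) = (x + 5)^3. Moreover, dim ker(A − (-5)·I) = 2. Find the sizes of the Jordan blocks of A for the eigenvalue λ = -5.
Block sizes for λ = -5: [3, 3]

Step 1 — from the characteristic polynomial, algebraic multiplicity of λ = -5 is 6. From dim ker(A − (-5)·I) = 2, there are exactly 2 Jordan blocks for λ = -5.
Step 2 — from the minimal polynomial, the factor (x + 5)^3 tells us the largest block for λ = -5 has size 3.
Step 3 — with total size 6, 2 blocks, and largest block 3, the block sizes (in nonincreasing order) are [3, 3].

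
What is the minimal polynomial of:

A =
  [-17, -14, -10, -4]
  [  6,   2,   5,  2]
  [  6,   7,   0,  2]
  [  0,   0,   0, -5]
x^2 + 10*x + 25

The characteristic polynomial is χ_A(x) = (x + 5)^4, so the eigenvalues are known. The minimal polynomial is
  m_A(x) = Π_λ (x − λ)^{k_λ}
where k_λ is the size of the *largest* Jordan block for λ (equivalently, the smallest k with (A − λI)^k v = 0 for every generalised eigenvector v of λ).

  λ = -5: largest Jordan block has size 2, contributing (x + 5)^2

So m_A(x) = (x + 5)^2 = x^2 + 10*x + 25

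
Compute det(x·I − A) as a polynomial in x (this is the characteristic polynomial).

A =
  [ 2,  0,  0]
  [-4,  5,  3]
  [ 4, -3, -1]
x^3 - 6*x^2 + 12*x - 8

Expanding det(x·I − A) (e.g. by cofactor expansion or by noting that A is similar to its Jordan form J, which has the same characteristic polynomial as A) gives
  χ_A(x) = x^3 - 6*x^2 + 12*x - 8
which factors as (x - 2)^3. The eigenvalues (with algebraic multiplicities) are λ = 2 with multiplicity 3.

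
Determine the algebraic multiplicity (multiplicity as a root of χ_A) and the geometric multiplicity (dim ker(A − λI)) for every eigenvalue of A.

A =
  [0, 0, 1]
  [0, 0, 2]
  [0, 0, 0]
λ = 0: alg = 3, geom = 2

Step 1 — factor the characteristic polynomial to read off the algebraic multiplicities:
  χ_A(x) = x^3

Step 2 — compute geometric multiplicities via the rank-nullity identity g(λ) = n − rank(A − λI):
  rank(A − (0)·I) = 1, so dim ker(A − (0)·I) = n − 1 = 2

Summary:
  λ = 0: algebraic multiplicity = 3, geometric multiplicity = 2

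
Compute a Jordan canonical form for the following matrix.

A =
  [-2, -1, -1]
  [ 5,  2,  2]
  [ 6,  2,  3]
J_3(1)

The characteristic polynomial is
  det(x·I − A) = x^3 - 3*x^2 + 3*x - 1 = (x - 1)^3

Eigenvalues and multiplicities (the geometric multiplicity of λ is n − rank(A − λI), which equals the number of Jordan blocks for λ):
  λ = 1: algebraic multiplicity = 3, geometric multiplicity = 1

Determining the block sizes for each eigenvalue:
  λ = 1: one block (gm = 1), so the single block has size am = 3 → block sizes [3]

Assembling the blocks gives a Jordan form
J =
  [1, 1, 0]
  [0, 1, 1]
  [0, 0, 1]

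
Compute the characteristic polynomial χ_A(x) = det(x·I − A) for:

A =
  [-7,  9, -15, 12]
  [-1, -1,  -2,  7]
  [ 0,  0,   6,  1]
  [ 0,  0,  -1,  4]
x^4 - 2*x^3 - 39*x^2 + 40*x + 400

Expanding det(x·I − A) (e.g. by cofactor expansion or by noting that A is similar to its Jordan form J, which has the same characteristic polynomial as A) gives
  χ_A(x) = x^4 - 2*x^3 - 39*x^2 + 40*x + 400
which factors as (x - 5)^2*(x + 4)^2. The eigenvalues (with algebraic multiplicities) are λ = -4 with multiplicity 2, λ = 5 with multiplicity 2.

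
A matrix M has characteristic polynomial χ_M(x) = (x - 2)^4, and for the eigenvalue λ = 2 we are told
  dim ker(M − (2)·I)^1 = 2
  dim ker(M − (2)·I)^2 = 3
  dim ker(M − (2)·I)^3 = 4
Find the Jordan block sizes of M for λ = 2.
Block sizes for λ = 2: [3, 1]

From the dimensions of kernels of powers, the number of Jordan blocks of size at least j is d_j − d_{j−1} where d_j = dim ker(N^j) (with d_0 = 0). Computing the differences gives [2, 1, 1].
The number of blocks of size exactly k is (#blocks of size ≥ k) − (#blocks of size ≥ k + 1), so the partition is: 1 block(s) of size 1, 1 block(s) of size 3.
In nonincreasing order the block sizes are [3, 1].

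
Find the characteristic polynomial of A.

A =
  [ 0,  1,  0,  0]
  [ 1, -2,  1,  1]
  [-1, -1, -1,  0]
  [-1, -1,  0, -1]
x^4 + 4*x^3 + 6*x^2 + 4*x + 1

Expanding det(x·I − A) (e.g. by cofactor expansion or by noting that A is similar to its Jordan form J, which has the same characteristic polynomial as A) gives
  χ_A(x) = x^4 + 4*x^3 + 6*x^2 + 4*x + 1
which factors as (x + 1)^4. The eigenvalues (with algebraic multiplicities) are λ = -1 with multiplicity 4.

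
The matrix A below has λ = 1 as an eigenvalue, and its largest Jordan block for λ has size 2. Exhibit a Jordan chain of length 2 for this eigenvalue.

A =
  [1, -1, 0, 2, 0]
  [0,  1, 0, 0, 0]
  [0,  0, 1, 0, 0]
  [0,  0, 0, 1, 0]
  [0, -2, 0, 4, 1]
A Jordan chain for λ = 1 of length 2:
v_1 = (-1, 0, 0, 0, -2)ᵀ
v_2 = (0, 1, 0, 0, 0)ᵀ

Let N = A − (1)·I. We want v_2 with N^2 v_2 = 0 but N^1 v_2 ≠ 0; then v_{j-1} := N · v_j for j = 2, …, 2.

Pick v_2 = (0, 1, 0, 0, 0)ᵀ.
Then v_1 = N · v_2 = (-1, 0, 0, 0, -2)ᵀ.

Sanity check: (A − (1)·I) v_1 = (0, 0, 0, 0, 0)ᵀ = 0. ✓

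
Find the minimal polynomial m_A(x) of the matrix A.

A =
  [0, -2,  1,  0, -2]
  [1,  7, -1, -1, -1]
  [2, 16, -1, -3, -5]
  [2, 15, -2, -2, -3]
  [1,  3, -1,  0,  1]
x^3 - 3*x^2 + 3*x - 1

The characteristic polynomial is χ_A(x) = (x - 1)^5, so the eigenvalues are known. The minimal polynomial is
  m_A(x) = Π_λ (x − λ)^{k_λ}
where k_λ is the size of the *largest* Jordan block for λ (equivalently, the smallest k with (A − λI)^k v = 0 for every generalised eigenvector v of λ).

  λ = 1: largest Jordan block has size 3, contributing (x − 1)^3

So m_A(x) = (x - 1)^3 = x^3 - 3*x^2 + 3*x - 1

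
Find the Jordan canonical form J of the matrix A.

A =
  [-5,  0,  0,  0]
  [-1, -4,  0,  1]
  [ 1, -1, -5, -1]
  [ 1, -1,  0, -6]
J_2(-5) ⊕ J_1(-5) ⊕ J_1(-5)

The characteristic polynomial is
  det(x·I − A) = x^4 + 20*x^3 + 150*x^2 + 500*x + 625 = (x + 5)^4

Eigenvalues and multiplicities (the geometric multiplicity of λ is n − rank(A − λI), which equals the number of Jordan blocks for λ):
  λ = -5: algebraic multiplicity = 4, geometric multiplicity = 3

Determining the block sizes for each eigenvalue:
  λ = -5: 3 blocks summing to 4 forces exactly one block of size 2 and the rest size 1 → block sizes [2, 1, 1]

Assembling the blocks gives a Jordan form
J =
  [-5,  1,  0,  0]
  [ 0, -5,  0,  0]
  [ 0,  0, -5,  0]
  [ 0,  0,  0, -5]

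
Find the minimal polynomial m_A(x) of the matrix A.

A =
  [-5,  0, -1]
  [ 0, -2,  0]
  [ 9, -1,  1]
x^3 + 6*x^2 + 12*x + 8

The characteristic polynomial is χ_A(x) = (x + 2)^3, so the eigenvalues are known. The minimal polynomial is
  m_A(x) = Π_λ (x − λ)^{k_λ}
where k_λ is the size of the *largest* Jordan block for λ (equivalently, the smallest k with (A − λI)^k v = 0 for every generalised eigenvector v of λ).

  λ = -2: largest Jordan block has size 3, contributing (x + 2)^3

So m_A(x) = (x + 2)^3 = x^3 + 6*x^2 + 12*x + 8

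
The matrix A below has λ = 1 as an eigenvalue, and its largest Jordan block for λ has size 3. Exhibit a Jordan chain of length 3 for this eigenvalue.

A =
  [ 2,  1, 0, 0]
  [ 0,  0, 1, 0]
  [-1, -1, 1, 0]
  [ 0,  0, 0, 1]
A Jordan chain for λ = 1 of length 3:
v_1 = (1, -1, -1, 0)ᵀ
v_2 = (1, 0, -1, 0)ᵀ
v_3 = (1, 0, 0, 0)ᵀ

Let N = A − (1)·I. We want v_3 with N^3 v_3 = 0 but N^2 v_3 ≠ 0; then v_{j-1} := N · v_j for j = 3, …, 2.

Pick v_3 = (1, 0, 0, 0)ᵀ.
Then v_2 = N · v_3 = (1, 0, -1, 0)ᵀ.
Then v_1 = N · v_2 = (1, -1, -1, 0)ᵀ.

Sanity check: (A − (1)·I) v_1 = (0, 0, 0, 0)ᵀ = 0. ✓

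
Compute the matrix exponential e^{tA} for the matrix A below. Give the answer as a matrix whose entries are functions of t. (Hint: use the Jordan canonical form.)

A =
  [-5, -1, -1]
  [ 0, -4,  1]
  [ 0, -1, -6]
e^{tA} =
  [exp(-5*t), -t*exp(-5*t), -t*exp(-5*t)]
  [0, t*exp(-5*t) + exp(-5*t), t*exp(-5*t)]
  [0, -t*exp(-5*t), -t*exp(-5*t) + exp(-5*t)]

Strategy: write A = P · J · P⁻¹ where J is a Jordan canonical form, so e^{tA} = P · e^{tJ} · P⁻¹, and e^{tJ} can be computed block-by-block.

A has Jordan form
J =
  [-5,  1,  0]
  [ 0, -5,  0]
  [ 0,  0, -5]
(up to reordering of blocks).

Per-block formulas:
  For a 1×1 block at λ = -5: exp(t · [-5]) = [e^(-5t)].
  For a 2×2 Jordan block J_2(-5): exp(t · J_2(-5)) = e^(-5t)·(I + t·N), where N is the 2×2 nilpotent shift.

After assembling e^{tJ} and conjugating by P, we get:

e^{tA} =
  [exp(-5*t), -t*exp(-5*t), -t*exp(-5*t)]
  [0, t*exp(-5*t) + exp(-5*t), t*exp(-5*t)]
  [0, -t*exp(-5*t), -t*exp(-5*t) + exp(-5*t)]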